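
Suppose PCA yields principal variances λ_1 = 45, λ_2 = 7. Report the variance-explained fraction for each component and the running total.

Step 1 — total variance = trace(Sigma) = Σ λ_i = 45 + 7 = 52.

Step 2 — fraction explained by component i = λ_i / Σ λ:
  PC1: 45/52 = 0.8654
  PC2: 7/52 = 0.1346

Step 3 — cumulative fraction after k components = (λ_1 + ... + λ_k) / Σ λ:
  k = 1: 45/52 = 0.8654
  k = 2: (45 + 7)/52 = 52/52 = 1

Summary (fraction, with percent):

explained: PC1 0.8654 (86.54%), PC2 0.1346 (13.46%);  cumulative: 0.8654, 1


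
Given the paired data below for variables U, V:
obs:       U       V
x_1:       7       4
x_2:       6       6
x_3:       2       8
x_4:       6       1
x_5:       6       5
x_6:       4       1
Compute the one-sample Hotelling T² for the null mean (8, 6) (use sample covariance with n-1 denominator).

Step 1 — sample mean vector:
  mean(U) = (7 + 6 + 2 + 6 + 6 + 4) / 6 = 31/6 = 5.1667
  mean(V) = (4 + 6 + 8 + 1 + 5 + 1) / 6 = 25/6 = 4.1667
  x̄ = (5.1667, 4.1667),  deviation x̄ - mu_0 = (5.1667, 4.1667) - (8, 6) = (-2.8333, -1.8333).

Step 2 — sample covariance matrix, S[i,j] = (1/(n-1)) · Σ_k (x_{k,i} - mean_i) · (x_{k,j} - mean_j), divisor n-1 = 5:
  S[U,U] = ((1.8333)·(1.8333) + (0.8333)·(0.8333) + (-3.1667)·(-3.1667) + (0.8333)·(0.8333) + (0.8333)·(0.8333) + (-1.1667)·(-1.1667)) / 5 = 16.8333/5 = 3.3667
  S[U,V] = ((1.8333)·(-0.1667) + (0.8333)·(1.8333) + (-3.1667)·(3.8333) + (0.8333)·(-3.1667) + (0.8333)·(0.8333) + (-1.1667)·(-3.1667)) / 5 = -9.1667/5 = -1.8333
  S[V,V] = ((-0.1667)·(-0.1667) + (1.8333)·(1.8333) + (3.8333)·(3.8333) + (-3.1667)·(-3.1667) + (0.8333)·(0.8333) + (-3.1667)·(-3.1667)) / 5 = 38.8333/5 = 7.7667
  S = [[3.3667, -1.8333],
 [-1.8333, 7.7667]].

Step 3 — invert S. det(S) = 3.3667·7.7667 - (-1.8333)² = 22.7867.
  S^{-1} = (1/det) · [[d, -b], [-b, a]] = [[0.3408, 0.0805],
 [0.0805, 0.1477]].

Step 4 — quadratic form (x̄ - mu_0)^T · S^{-1} · (x̄ - mu_0):
  S^{-1} · (x̄ - mu_0) = (-1.1132, -0.4988),
  (x̄ - mu_0)^T · [...] = (-2.8333)·(-1.1132) + (-1.8333)·(-0.4988) = 4.0687.

Step 5 — scale by n: T² = 6 · 4.0687 = 24.4119.

T² ≈ 24.4119


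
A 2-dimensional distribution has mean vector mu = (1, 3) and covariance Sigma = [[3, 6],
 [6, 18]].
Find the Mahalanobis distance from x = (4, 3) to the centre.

Step 1 — centre the observation: (x - mu) = (3, 0).

Step 2 — invert Sigma. det(Sigma) = 3·18 - (6)² = 18.
  Sigma^{-1} = (1/det) · [[d, -b], [-b, a]] = [[1, -0.3333],
 [-0.3333, 0.1667]].

Step 3 — form the quadratic (x - mu)^T · Sigma^{-1} · (x - mu):
  Sigma^{-1} · (x - mu) = (3, -1).
  (x - mu)^T · [Sigma^{-1} · (x - mu)] = (3)·(3) + (0)·(-1) = 9.

Step 4 — take square root: d = √(9) ≈ 3.

d(x, mu) = √(9) ≈ 3


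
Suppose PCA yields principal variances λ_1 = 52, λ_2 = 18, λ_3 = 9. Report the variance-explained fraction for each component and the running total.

Step 1 — total variance = trace(Sigma) = Σ λ_i = 52 + 18 + 9 = 79.

Step 2 — fraction explained by component i = λ_i / Σ λ:
  PC1: 52/79 = 0.6582
  PC2: 18/79 = 0.2278
  PC3: 9/79 = 0.1139

Step 3 — cumulative fraction after k components = (λ_1 + ... + λ_k) / Σ λ:
  k = 1: 52/79 = 0.6582
  k = 2: (52 + 18)/79 = 70/79 = 0.8861
  k = 3: (52 + 18 + 9)/79 = 79/79 = 1

Summary (fraction, with percent):

explained: PC1 0.6582 (65.82%), PC2 0.2278 (22.78%), PC3 0.1139 (11.39%);  cumulative: 0.6582, 0.8861, 1


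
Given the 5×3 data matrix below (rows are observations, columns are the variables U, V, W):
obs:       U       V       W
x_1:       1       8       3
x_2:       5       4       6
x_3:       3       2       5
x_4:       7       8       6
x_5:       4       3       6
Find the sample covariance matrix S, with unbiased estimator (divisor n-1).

Step 1 — column means:
  mean(U) = (1 + 5 + 3 + 7 + 4) / 5 = 20/5 = 4
  mean(V) = (8 + 4 + 2 + 8 + 3) / 5 = 25/5 = 5
  mean(W) = (3 + 6 + 5 + 6 + 6) / 5 = 26/5 = 5.2

Step 2 — sample covariance S[i,j] = (1/(n-1)) · Σ_k (x_{k,i} - mean_i) · (x_{k,j} - mean_j), with n-1 = 4.
  S[U,U] = ((-3)·(-3) + (1)·(1) + (-1)·(-1) + (3)·(3) + (0)·(0)) / 4 = 20/4 = 5
  S[U,V] = ((-3)·(3) + (1)·(-1) + (-1)·(-3) + (3)·(3) + (0)·(-2)) / 4 = 2/4 = 0.5
  S[U,W] = ((-3)·(-2.2) + (1)·(0.8) + (-1)·(-0.2) + (3)·(0.8) + (0)·(0.8)) / 4 = 10/4 = 2.5
  S[V,V] = ((3)·(3) + (-1)·(-1) + (-3)·(-3) + (3)·(3) + (-2)·(-2)) / 4 = 32/4 = 8
  S[V,W] = ((3)·(-2.2) + (-1)·(0.8) + (-3)·(-0.2) + (3)·(0.8) + (-2)·(0.8)) / 4 = -6/4 = -1.5
  S[W,W] = ((-2.2)·(-2.2) + (0.8)·(0.8) + (-0.2)·(-0.2) + (0.8)·(0.8) + (0.8)·(0.8)) / 4 = 6.8/4 = 1.7

S is symmetric (S[j,i] = S[i,j]). Assembling:

S = [[5, 0.5, 2.5],
 [0.5, 8, -1.5],
 [2.5, -1.5, 1.7]]


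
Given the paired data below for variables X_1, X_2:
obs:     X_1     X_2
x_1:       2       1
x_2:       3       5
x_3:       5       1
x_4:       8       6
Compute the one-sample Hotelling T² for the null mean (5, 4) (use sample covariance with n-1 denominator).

Step 1 — sample mean vector:
  mean(X_1) = (2 + 3 + 5 + 8) / 4 = 18/4 = 4.5
  mean(X_2) = (1 + 5 + 1 + 6) / 4 = 13/4 = 3.25
  x̄ = (4.5, 3.25),  deviation x̄ - mu_0 = (4.5, 3.25) - (5, 4) = (-0.5, -0.75).

Step 2 — sample covariance matrix, S[i,j] = (1/(n-1)) · Σ_k (x_{k,i} - mean_i) · (x_{k,j} - mean_j), divisor n-1 = 3:
  S[X_1,X_1] = ((-2.5)·(-2.5) + (-1.5)·(-1.5) + (0.5)·(0.5) + (3.5)·(3.5)) / 3 = 21/3 = 7
  S[X_1,X_2] = ((-2.5)·(-2.25) + (-1.5)·(1.75) + (0.5)·(-2.25) + (3.5)·(2.75)) / 3 = 11.5/3 = 3.8333
  S[X_2,X_2] = ((-2.25)·(-2.25) + (1.75)·(1.75) + (-2.25)·(-2.25) + (2.75)·(2.75)) / 3 = 20.75/3 = 6.9167
  S = [[7, 3.8333],
 [3.8333, 6.9167]].

Step 3 — invert S. det(S) = 7·6.9167 - (3.8333)² = 33.7222.
  S^{-1} = (1/det) · [[d, -b], [-b, a]] = [[0.2051, -0.1137],
 [-0.1137, 0.2076]].

Step 4 — quadratic form (x̄ - mu_0)^T · S^{-1} · (x̄ - mu_0):
  S^{-1} · (x̄ - mu_0) = (-0.0173, -0.0988),
  (x̄ - mu_0)^T · [...] = (-0.5)·(-0.0173) + (-0.75)·(-0.0988) = 0.0828.

Step 5 — scale by n: T² = 4 · 0.0828 = 0.3311.

T² ≈ 0.3311


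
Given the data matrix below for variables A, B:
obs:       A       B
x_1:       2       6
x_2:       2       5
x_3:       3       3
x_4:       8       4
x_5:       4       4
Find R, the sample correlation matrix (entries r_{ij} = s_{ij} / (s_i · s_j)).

Step 1 — column means:
  mean(A) = (2 + 2 + 3 + 8 + 4) / 5 = 19/5 = 3.8
  mean(B) = (6 + 5 + 3 + 4 + 4) / 5 = 22/5 = 4.4

Step 2 — sample variances and covariances s[i,j] = (1/(n-1)) · Σ_k (x_{k,i} - mean_i) · (x_{k,j} - mean_j), with n-1 = 4:
  s[A,A] = ((-1.8)·(-1.8) + (-1.8)·(-1.8) + (-0.8)·(-0.8) + (4.2)·(4.2) + (0.2)·(0.2)) / 4 = 24.8/4 = 6.2
  s[A,B] = ((-1.8)·(1.6) + (-1.8)·(0.6) + (-0.8)·(-1.4) + (4.2)·(-0.4) + (0.2)·(-0.4)) / 4 = -4.6/4 = -1.15
  s[B,B] = ((1.6)·(1.6) + (0.6)·(0.6) + (-1.4)·(-1.4) + (-0.4)·(-0.4) + (-0.4)·(-0.4)) / 4 = 5.2/4 = 1.3
  Sample standard deviations s_i = √(s[i,i]):
  s(A) = √(6.2) = 2.49
  s(B) = √(1.3) = 1.1402

Step 3 — r_{ij} = s_{ij} / (s_i · s_j):
  r[A,A] = 1 (diagonal).
  r[A,B] = -1.15 / (2.49 · 1.1402) = -1.15 / 2.839 = -0.4051
  r[B,B] = 1 (diagonal).

R is symmetric with unit diagonal. Assembling:

R = [[1, -0.4051],
 [-0.4051, 1]]


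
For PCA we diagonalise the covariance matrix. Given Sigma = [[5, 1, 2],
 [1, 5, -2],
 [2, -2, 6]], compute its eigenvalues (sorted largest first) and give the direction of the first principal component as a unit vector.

Step 1 — characteristic polynomial p(λ) = det(λI - Sigma) = λ³ - tr·λ² + c_1·λ - det, where tr = trace, c_1 = sum of the principal 2×2 minors, det = det(Sigma):
  tr = 5 + 5 + 6 = 16,
  c_1 = (5·5 - (1)²) + (5·6 - (2)²) + (5·6 - (-2)²) = 24 + 26 + 26 = 76,
  det = 5·(5·6 - (-2)²) - (1)·((1)·6 - (-2)·(2)) + (2)·((1)·(-2) - 5·(2)) = 5·(26) - (1)·(10) + (2)·(-12) = 96.
  So p(λ) = λ³ - 16λ² + 76λ - 96.
Step 2 — look for an integer root (rational root theorem: any rational root is an integer divisor of 96). Testing λ = 2:
  p(2) = 8 - 64 + 152 - 96 = 0  ✓
  Dividing out (λ - 2): p(λ) = (λ - 2)(λ² - 14λ + 48).
Step 3 — remaining eigenvalues from the quadratic λ² - 14λ + 48 = 0:
  Δ = 14² - 4·48 = 196 - 192 = 4,  λ = (14 ± √4)/2 = (14 ± 2)/2 = 8 or 6.
  Sorted: λ_1 = 8,  λ_2 = 6,  λ_3 = 2  (check: sum = 16 = tr ✓).

Step 4 — unit eigenvector for λ_1 = 8: v spans the null space of (Sigma - λ_1 I), whose rows are
  r_1 = (-3, 1, 2),  r_2 = (1, -3, -2),  r_3 = (2, -2, -2).
  v is orthogonal to every row, so take v ∝ r_1 × r_2 = ((1)·(-2) - (2)·(-3), (2)·(1) - (-3)·(-2), (-3)·(-3) - (1)·(1)) = (4, -4, 8).
  Rescale (divide by 4): u = (1, -1, 2).
  ||u|| = √((1)² + (-1)² + (2)²) = √(6) ≈ 2.4495,  v_1 = u/||u|| ≈ (0.4082, -0.4082, 0.8165) (||v_1|| = 1).

λ_1 = 8,  λ_2 = 6,  λ_3 = 2;  v_1 ≈ (0.4082, -0.4082, 0.8165)


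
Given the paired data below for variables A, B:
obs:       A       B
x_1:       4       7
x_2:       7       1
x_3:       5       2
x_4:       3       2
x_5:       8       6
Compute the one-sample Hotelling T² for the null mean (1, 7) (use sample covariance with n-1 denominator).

Step 1 — sample mean vector:
  mean(A) = (4 + 7 + 5 + 3 + 8) / 5 = 27/5 = 5.4
  mean(B) = (7 + 1 + 2 + 2 + 6) / 5 = 18/5 = 3.6
  x̄ = (5.4, 3.6),  deviation x̄ - mu_0 = (5.4, 3.6) - (1, 7) = (4.4, -3.4).

Step 2 — sample covariance matrix, S[i,j] = (1/(n-1)) · Σ_k (x_{k,i} - mean_i) · (x_{k,j} - mean_j), divisor n-1 = 4:
  S[A,A] = ((-1.4)·(-1.4) + (1.6)·(1.6) + (-0.4)·(-0.4) + (-2.4)·(-2.4) + (2.6)·(2.6)) / 4 = 17.2/4 = 4.3
  S[A,B] = ((-1.4)·(3.4) + (1.6)·(-2.6) + (-0.4)·(-1.6) + (-2.4)·(-1.6) + (2.6)·(2.4)) / 4 = 1.8/4 = 0.45
  S[B,B] = ((3.4)·(3.4) + (-2.6)·(-2.6) + (-1.6)·(-1.6) + (-1.6)·(-1.6) + (2.4)·(2.4)) / 4 = 29.2/4 = 7.3
  S = [[4.3, 0.45],
 [0.45, 7.3]].

Step 3 — invert S. det(S) = 4.3·7.3 - (0.45)² = 31.1875.
  S^{-1} = (1/det) · [[d, -b], [-b, a]] = [[0.2341, -0.0144],
 [-0.0144, 0.1379]].

Step 4 — quadratic form (x̄ - mu_0)^T · S^{-1} · (x̄ - mu_0):
  S^{-1} · (x̄ - mu_0) = (1.079, -0.5323),
  (x̄ - mu_0)^T · [...] = (4.4)·(1.079) + (-3.4)·(-0.5323) = 6.5571.

Step 5 — scale by n: T² = 5 · 6.5571 = 32.7856.

T² ≈ 32.7856


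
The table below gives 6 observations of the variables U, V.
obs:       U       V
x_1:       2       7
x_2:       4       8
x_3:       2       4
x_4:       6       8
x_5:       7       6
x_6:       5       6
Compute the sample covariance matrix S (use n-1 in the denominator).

Step 1 — column means:
  mean(U) = (2 + 4 + 2 + 6 + 7 + 5) / 6 = 26/6 = 4.3333
  mean(V) = (7 + 8 + 4 + 8 + 6 + 6) / 6 = 39/6 = 6.5

Step 2 — sample covariance S[i,j] = (1/(n-1)) · Σ_k (x_{k,i} - mean_i) · (x_{k,j} - mean_j), with n-1 = 5.
  S[U,U] = ((-2.3333)·(-2.3333) + (-0.3333)·(-0.3333) + (-2.3333)·(-2.3333) + (1.6667)·(1.6667) + (2.6667)·(2.6667) + (0.6667)·(0.6667)) / 5 = 21.3333/5 = 4.2667
  S[U,V] = ((-2.3333)·(0.5) + (-0.3333)·(1.5) + (-2.3333)·(-2.5) + (1.6667)·(1.5) + (2.6667)·(-0.5) + (0.6667)·(-0.5)) / 5 = 5/5 = 1
  S[V,V] = ((0.5)·(0.5) + (1.5)·(1.5) + (-2.5)·(-2.5) + (1.5)·(1.5) + (-0.5)·(-0.5) + (-0.5)·(-0.5)) / 5 = 11.5/5 = 2.3

S is symmetric (S[j,i] = S[i,j]). Assembling:

S = [[4.2667, 1],
 [1, 2.3]]


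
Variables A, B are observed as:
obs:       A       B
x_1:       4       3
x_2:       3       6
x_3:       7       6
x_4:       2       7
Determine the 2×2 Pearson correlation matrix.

Step 1 — column means:
  mean(A) = (4 + 3 + 7 + 2) / 4 = 16/4 = 4
  mean(B) = (3 + 6 + 6 + 7) / 4 = 22/4 = 5.5

Step 2 — sample variances and covariances s[i,j] = (1/(n-1)) · Σ_k (x_{k,i} - mean_i) · (x_{k,j} - mean_j), with n-1 = 3:
  s[A,A] = ((0)·(0) + (-1)·(-1) + (3)·(3) + (-2)·(-2)) / 3 = 14/3 = 4.6667
  s[A,B] = ((0)·(-2.5) + (-1)·(0.5) + (3)·(0.5) + (-2)·(1.5)) / 3 = -2/3 = -0.6667
  s[B,B] = ((-2.5)·(-2.5) + (0.5)·(0.5) + (0.5)·(0.5) + (1.5)·(1.5)) / 3 = 9/3 = 3
  Sample standard deviations s_i = √(s[i,i]):
  s(A) = √(4.6667) = 2.1602
  s(B) = √(3) = 1.7321

Step 3 — r_{ij} = s_{ij} / (s_i · s_j):
  r[A,A] = 1 (diagonal).
  r[A,B] = -0.6667 / (2.1602 · 1.7321) = -0.6667 / 3.7417 = -0.1782
  r[B,B] = 1 (diagonal).

R is symmetric with unit diagonal. Assembling:

R = [[1, -0.1782],
 [-0.1782, 1]]


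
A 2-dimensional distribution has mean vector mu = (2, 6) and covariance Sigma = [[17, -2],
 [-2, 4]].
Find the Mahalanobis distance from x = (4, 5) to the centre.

Step 1 — centre the observation: (x - mu) = (2, -1).

Step 2 — invert Sigma. det(Sigma) = 17·4 - (-2)² = 64.
  Sigma^{-1} = (1/det) · [[d, -b], [-b, a]] = [[0.0625, 0.0312],
 [0.0312, 0.2656]].

Step 3 — form the quadratic (x - mu)^T · Sigma^{-1} · (x - mu):
  Sigma^{-1} · (x - mu) = (0.0938, -0.2031).
  (x - mu)^T · [Sigma^{-1} · (x - mu)] = (2)·(0.0938) + (-1)·(-0.2031) = 0.3906.

Step 4 — take square root: d = √(0.3906) ≈ 0.625.

d(x, mu) = √(0.3906) ≈ 0.625


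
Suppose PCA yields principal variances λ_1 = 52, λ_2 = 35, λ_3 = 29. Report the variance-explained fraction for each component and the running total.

Step 1 — total variance = trace(Sigma) = Σ λ_i = 52 + 35 + 29 = 116.

Step 2 — fraction explained by component i = λ_i / Σ λ:
  PC1: 52/116 = 0.4483
  PC2: 35/116 = 0.3017
  PC3: 29/116 = 0.25

Step 3 — cumulative fraction after k components = (λ_1 + ... + λ_k) / Σ λ:
  k = 1: 52/116 = 0.4483
  k = 2: (52 + 35)/116 = 87/116 = 0.75
  k = 3: (52 + 35 + 29)/116 = 116/116 = 1

Summary (fraction, with percent):

explained: PC1 0.4483 (44.83%), PC2 0.3017 (30.17%), PC3 0.25 (25%);  cumulative: 0.4483, 0.75, 1


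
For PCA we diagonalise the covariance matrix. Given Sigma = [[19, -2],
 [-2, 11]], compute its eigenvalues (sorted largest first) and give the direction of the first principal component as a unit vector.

Step 1 — characteristic polynomial of 2×2 Sigma:
  det(Sigma - λI) = λ² - trace · λ + det = 0.
  trace = 19 + 11 = 30, det = 19·11 - (-2)² = 205.
Step 2 — discriminant:
  Δ = trace² - 4·det = 900 - 820 = 80.
Step 3 — eigenvalues:
  λ = (trace ± √Δ)/2 = (30 ± 8.9443)/2,
  λ_1 = 19.4721,  λ_2 = 10.5279.

Step 4 — unit eigenvector for λ_1: solve (Sigma - λ_1 I)v = 0. First row:
  (19 - 19.4721)·v_x + (-2)·v_y = 0, i.e. (-0.4721)·v_x + (-2)·v_y = 0,
  so v ∝ (b, λ_1 - a) = (-2, 0.4721); multiply by -1 so the first entry is positive: u = (2, -0.4721).
  ||u|| = √((2)² + (-0.4721)²) = √(4.2229) ≈ 2.055,
  v_1 = u/||u|| ≈ (0.9732, -0.2298) (||v_1|| = 1).

λ_1 = 19.4721,  λ_2 = 10.5279;  v_1 ≈ (0.9732, -0.2298)


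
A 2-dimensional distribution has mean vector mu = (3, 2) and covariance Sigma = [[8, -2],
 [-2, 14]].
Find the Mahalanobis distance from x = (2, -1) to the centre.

Step 1 — centre the observation: (x - mu) = (-1, -3).

Step 2 — invert Sigma. det(Sigma) = 8·14 - (-2)² = 108.
  Sigma^{-1} = (1/det) · [[d, -b], [-b, a]] = [[0.1296, 0.0185],
 [0.0185, 0.0741]].

Step 3 — form the quadratic (x - mu)^T · Sigma^{-1} · (x - mu):
  Sigma^{-1} · (x - mu) = (-0.1852, -0.2407).
  (x - mu)^T · [Sigma^{-1} · (x - mu)] = (-1)·(-0.1852) + (-3)·(-0.2407) = 0.9074.

Step 4 — take square root: d = √(0.9074) ≈ 0.9526.

d(x, mu) = √(0.9074) ≈ 0.9526


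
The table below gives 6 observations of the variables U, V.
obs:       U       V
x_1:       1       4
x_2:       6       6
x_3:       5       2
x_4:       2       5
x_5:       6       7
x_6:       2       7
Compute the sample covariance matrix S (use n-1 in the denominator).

Step 1 — column means:
  mean(U) = (1 + 6 + 5 + 2 + 6 + 2) / 6 = 22/6 = 3.6667
  mean(V) = (4 + 6 + 2 + 5 + 7 + 7) / 6 = 31/6 = 5.1667

Step 2 — sample covariance S[i,j] = (1/(n-1)) · Σ_k (x_{k,i} - mean_i) · (x_{k,j} - mean_j), with n-1 = 5.
  S[U,U] = ((-2.6667)·(-2.6667) + (2.3333)·(2.3333) + (1.3333)·(1.3333) + (-1.6667)·(-1.6667) + (2.3333)·(2.3333) + (-1.6667)·(-1.6667)) / 5 = 25.3333/5 = 5.0667
  S[U,V] = ((-2.6667)·(-1.1667) + (2.3333)·(0.8333) + (1.3333)·(-3.1667) + (-1.6667)·(-0.1667) + (2.3333)·(1.8333) + (-1.6667)·(1.8333)) / 5 = 2.3333/5 = 0.4667
  S[V,V] = ((-1.1667)·(-1.1667) + (0.8333)·(0.8333) + (-3.1667)·(-3.1667) + (-0.1667)·(-0.1667) + (1.8333)·(1.8333) + (1.8333)·(1.8333)) / 5 = 18.8333/5 = 3.7667

S is symmetric (S[j,i] = S[i,j]). Assembling:

S = [[5.0667, 0.4667],
 [0.4667, 3.7667]]


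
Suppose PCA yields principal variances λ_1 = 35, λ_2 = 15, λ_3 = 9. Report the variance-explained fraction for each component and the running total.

Step 1 — total variance = trace(Sigma) = Σ λ_i = 35 + 15 + 9 = 59.

Step 2 — fraction explained by component i = λ_i / Σ λ:
  PC1: 35/59 = 0.5932
  PC2: 15/59 = 0.2542
  PC3: 9/59 = 0.1525

Step 3 — cumulative fraction after k components = (λ_1 + ... + λ_k) / Σ λ:
  k = 1: 35/59 = 0.5932
  k = 2: (35 + 15)/59 = 50/59 = 0.8475
  k = 3: (35 + 15 + 9)/59 = 59/59 = 1

Summary (fraction, with percent):

explained: PC1 0.5932 (59.32%), PC2 0.2542 (25.42%), PC3 0.1525 (15.25%);  cumulative: 0.5932, 0.8475, 1


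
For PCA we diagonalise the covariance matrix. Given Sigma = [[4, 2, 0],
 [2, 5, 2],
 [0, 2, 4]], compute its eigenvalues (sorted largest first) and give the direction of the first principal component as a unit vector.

Step 1 — characteristic polynomial p(λ) = det(λI - Sigma) = λ³ - tr·λ² + c_1·λ - det, where tr = trace, c_1 = sum of the principal 2×2 minors, det = det(Sigma):
  tr = 4 + 5 + 4 = 13,
  c_1 = (4·5 - (2)²) + (4·4 - (0)²) + (5·4 - (2)²) = 16 + 16 + 16 = 48,
  det = 4·(5·4 - (2)²) - (2)·((2)·4 - (2)·(0)) + (0)·((2)·(2) - 5·(0)) = 4·(16) - (2)·(8) + (0)·(4) = 48.
  So p(λ) = λ³ - 13λ² + 48λ - 48.
Step 2 — look for an integer root (rational root theorem: any rational root is an integer divisor of 48). Testing λ = 4:
  p(4) = 64 - 208 + 192 - 48 = 0  ✓
  Dividing out (λ - 4): p(λ) = (λ - 4)(λ² - 9λ + 12).
Step 3 — remaining eigenvalues from the quadratic λ² - 9λ + 12 = 0:
  Δ = 9² - 4·12 = 81 - 48 = 33,  λ = (9 ± √33)/2 = (9 ± 5.7446)/2 ≈ 7.3723 or 1.6277.
  Sorted: λ_1 = 7.3723,  λ_2 = 4,  λ_3 = 1.6277  (check: sum = 13 = tr ✓).

Step 4 — unit eigenvector for λ_1 ≈ 7.3723: v spans the null space of (Sigma - λ_1 I), whose rows are
  r_1 = (-3.3723, 2, 0),  r_2 = (2, -2.3723, 2),  r_3 = (0, 2, -3.3723).
  v is orthogonal to every row, so take v ∝ r_1 × r_2 = ((2)·(2) - (0)·(-2.3723), (0)·(2) - (-3.3723)·(2), (-3.3723)·(-2.3723) - (2)·(2)) ≈ (4, 6.7446, 4).
  Let u = (4, 6.7446, 4).
  ||u|| = √((4)² + (6.7446)² + (4)²) = √(77.4891) ≈ 8.8028,  v_1 = u/||u|| ≈ (0.4544, 0.7662, 0.4544) (||v_1|| = 1).

λ_1 = 7.3723,  λ_2 = 4,  λ_3 = 1.6277;  v_1 ≈ (0.4544, 0.7662, 0.4544)


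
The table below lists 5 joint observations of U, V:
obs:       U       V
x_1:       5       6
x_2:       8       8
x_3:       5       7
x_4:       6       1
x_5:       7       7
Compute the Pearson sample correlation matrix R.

Step 1 — column means:
  mean(U) = (5 + 8 + 5 + 6 + 7) / 5 = 31/5 = 6.2
  mean(V) = (6 + 8 + 7 + 1 + 7) / 5 = 29/5 = 5.8

Step 2 — sample variances and covariances s[i,j] = (1/(n-1)) · Σ_k (x_{k,i} - mean_i) · (x_{k,j} - mean_j), with n-1 = 4:
  s[U,U] = ((-1.2)·(-1.2) + (1.8)·(1.8) + (-1.2)·(-1.2) + (-0.2)·(-0.2) + (0.8)·(0.8)) / 4 = 6.8/4 = 1.7
  s[U,V] = ((-1.2)·(0.2) + (1.8)·(2.2) + (-1.2)·(1.2) + (-0.2)·(-4.8) + (0.8)·(1.2)) / 4 = 4.2/4 = 1.05
  s[V,V] = ((0.2)·(0.2) + (2.2)·(2.2) + (1.2)·(1.2) + (-4.8)·(-4.8) + (1.2)·(1.2)) / 4 = 30.8/4 = 7.7
  Sample standard deviations s_i = √(s[i,i]):
  s(U) = √(1.7) = 1.3038
  s(V) = √(7.7) = 2.7749

Step 3 — r_{ij} = s_{ij} / (s_i · s_j):
  r[U,U] = 1 (diagonal).
  r[U,V] = 1.05 / (1.3038 · 2.7749) = 1.05 / 3.618 = 0.2902
  r[V,V] = 1 (diagonal).

R is symmetric with unit diagonal. Assembling:

R = [[1, 0.2902],
 [0.2902, 1]]


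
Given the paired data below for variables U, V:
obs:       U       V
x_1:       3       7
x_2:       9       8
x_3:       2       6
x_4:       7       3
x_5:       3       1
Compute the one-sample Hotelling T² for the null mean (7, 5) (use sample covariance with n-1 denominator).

Step 1 — sample mean vector:
  mean(U) = (3 + 9 + 2 + 7 + 3) / 5 = 24/5 = 4.8
  mean(V) = (7 + 8 + 6 + 3 + 1) / 5 = 25/5 = 5
  x̄ = (4.8, 5),  deviation x̄ - mu_0 = (4.8, 5) - (7, 5) = (-2.2, 0).

Step 2 — sample covariance matrix, S[i,j] = (1/(n-1)) · Σ_k (x_{k,i} - mean_i) · (x_{k,j} - mean_j), divisor n-1 = 4:
  S[U,U] = ((-1.8)·(-1.8) + (4.2)·(4.2) + (-2.8)·(-2.8) + (2.2)·(2.2) + (-1.8)·(-1.8)) / 4 = 36.8/4 = 9.2
  S[U,V] = ((-1.8)·(2) + (4.2)·(3) + (-2.8)·(1) + (2.2)·(-2) + (-1.8)·(-4)) / 4 = 9/4 = 2.25
  S[V,V] = ((2)·(2) + (3)·(3) + (1)·(1) + (-2)·(-2) + (-4)·(-4)) / 4 = 34/4 = 8.5
  S = [[9.2, 2.25],
 [2.25, 8.5]].

Step 3 — invert S. det(S) = 9.2·8.5 - (2.25)² = 73.1375.
  S^{-1} = (1/det) · [[d, -b], [-b, a]] = [[0.1162, -0.0308],
 [-0.0308, 0.1258]].

Step 4 — quadratic form (x̄ - mu_0)^T · S^{-1} · (x̄ - mu_0):
  S^{-1} · (x̄ - mu_0) = (-0.2557, 0.0677),
  (x̄ - mu_0)^T · [...] = (-2.2)·(-0.2557) + (0)·(0.0677) = 0.5625.

Step 5 — scale by n: T² = 5 · 0.5625 = 2.8125.

T² ≈ 2.8125


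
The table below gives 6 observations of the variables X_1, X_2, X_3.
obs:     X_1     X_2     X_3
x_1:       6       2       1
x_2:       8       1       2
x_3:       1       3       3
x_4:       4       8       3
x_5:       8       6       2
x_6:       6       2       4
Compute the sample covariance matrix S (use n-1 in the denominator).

Step 1 — column means:
  mean(X_1) = (6 + 8 + 1 + 4 + 8 + 6) / 6 = 33/6 = 5.5
  mean(X_2) = (2 + 1 + 3 + 8 + 6 + 2) / 6 = 22/6 = 3.6667
  mean(X_3) = (1 + 2 + 3 + 3 + 2 + 4) / 6 = 15/6 = 2.5

Step 2 — sample covariance S[i,j] = (1/(n-1)) · Σ_k (x_{k,i} - mean_i) · (x_{k,j} - mean_j), with n-1 = 5.
  S[X_1,X_1] = ((0.5)·(0.5) + (2.5)·(2.5) + (-4.5)·(-4.5) + (-1.5)·(-1.5) + (2.5)·(2.5) + (0.5)·(0.5)) / 5 = 35.5/5 = 7.1
  S[X_1,X_2] = ((0.5)·(-1.6667) + (2.5)·(-2.6667) + (-4.5)·(-0.6667) + (-1.5)·(4.3333) + (2.5)·(2.3333) + (0.5)·(-1.6667)) / 5 = -6/5 = -1.2
  S[X_1,X_3] = ((0.5)·(-1.5) + (2.5)·(-0.5) + (-4.5)·(0.5) + (-1.5)·(0.5) + (2.5)·(-0.5) + (0.5)·(1.5)) / 5 = -5.5/5 = -1.1
  S[X_2,X_2] = ((-1.6667)·(-1.6667) + (-2.6667)·(-2.6667) + (-0.6667)·(-0.6667) + (4.3333)·(4.3333) + (2.3333)·(2.3333) + (-1.6667)·(-1.6667)) / 5 = 37.3333/5 = 7.4667
  S[X_2,X_3] = ((-1.6667)·(-1.5) + (-2.6667)·(-0.5) + (-0.6667)·(0.5) + (4.3333)·(0.5) + (2.3333)·(-0.5) + (-1.6667)·(1.5)) / 5 = 2/5 = 0.4
  S[X_3,X_3] = ((-1.5)·(-1.5) + (-0.5)·(-0.5) + (0.5)·(0.5) + (0.5)·(0.5) + (-0.5)·(-0.5) + (1.5)·(1.5)) / 5 = 5.5/5 = 1.1

S is symmetric (S[j,i] = S[i,j]). Assembling:

S = [[7.1, -1.2, -1.1],
 [-1.2, 7.4667, 0.4],
 [-1.1, 0.4, 1.1]]


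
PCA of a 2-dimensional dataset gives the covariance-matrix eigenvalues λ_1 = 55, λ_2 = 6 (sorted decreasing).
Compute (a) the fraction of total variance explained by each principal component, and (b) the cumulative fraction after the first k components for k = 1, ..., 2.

Step 1 — total variance = trace(Sigma) = Σ λ_i = 55 + 6 = 61.

Step 2 — fraction explained by component i = λ_i / Σ λ:
  PC1: 55/61 = 0.9016
  PC2: 6/61 = 0.0984

Step 3 — cumulative fraction after k components = (λ_1 + ... + λ_k) / Σ λ:
  k = 1: 55/61 = 0.9016
  k = 2: (55 + 6)/61 = 61/61 = 1

Summary (fraction, with percent):

explained: PC1 0.9016 (90.16%), PC2 0.0984 (9.84%);  cumulative: 0.9016, 1


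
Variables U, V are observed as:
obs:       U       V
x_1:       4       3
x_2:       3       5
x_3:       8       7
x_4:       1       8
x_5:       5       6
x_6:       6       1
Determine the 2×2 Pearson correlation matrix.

Step 1 — column means:
  mean(U) = (4 + 3 + 8 + 1 + 5 + 6) / 6 = 27/6 = 4.5
  mean(V) = (3 + 5 + 7 + 8 + 6 + 1) / 6 = 30/6 = 5

Step 2 — sample variances and covariances s[i,j] = (1/(n-1)) · Σ_k (x_{k,i} - mean_i) · (x_{k,j} - mean_j), with n-1 = 5:
  s[U,U] = ((-0.5)·(-0.5) + (-1.5)·(-1.5) + (3.5)·(3.5) + (-3.5)·(-3.5) + (0.5)·(0.5) + (1.5)·(1.5)) / 5 = 29.5/5 = 5.9
  s[U,V] = ((-0.5)·(-2) + (-1.5)·(0) + (3.5)·(2) + (-3.5)·(3) + (0.5)·(1) + (1.5)·(-4)) / 5 = -8/5 = -1.6
  s[V,V] = ((-2)·(-2) + (0)·(0) + (2)·(2) + (3)·(3) + (1)·(1) + (-4)·(-4)) / 5 = 34/5 = 6.8
  Sample standard deviations s_i = √(s[i,i]):
  s(U) = √(5.9) = 2.429
  s(V) = √(6.8) = 2.6077

Step 3 — r_{ij} = s_{ij} / (s_i · s_j):
  r[U,U] = 1 (diagonal).
  r[U,V] = -1.6 / (2.429 · 2.6077) = -1.6 / 6.334 = -0.2526
  r[V,V] = 1 (diagonal).

R is symmetric with unit diagonal. Assembling:

R = [[1, -0.2526],
 [-0.2526, 1]]


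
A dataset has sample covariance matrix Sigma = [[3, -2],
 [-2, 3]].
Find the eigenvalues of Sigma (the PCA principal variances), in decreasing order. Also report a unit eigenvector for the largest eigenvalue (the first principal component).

Step 1 — characteristic polynomial of 2×2 Sigma:
  det(Sigma - λI) = λ² - trace · λ + det = 0.
  trace = 3 + 3 = 6, det = 3·3 - (-2)² = 5.
Step 2 — discriminant:
  Δ = trace² - 4·det = 36 - 20 = 16.
Step 3 — eigenvalues:
  λ = (trace ± √Δ)/2 = (6 ± 4)/2,
  λ_1 = 5,  λ_2 = 1.

Step 4 — unit eigenvector for λ_1: solve (Sigma - λ_1 I)v = 0. First row:
  (3 - 5)·v_x + (-2)·v_y = 0, i.e. (-2)·v_x + (-2)·v_y = 0,
  so v ∝ (b, λ_1 - a) = (-2, 2); multiply by -1 so the first entry is positive: u = (2, -2).
  ||u|| = √((2)² + (-2)²) = √(8) ≈ 2.8284,
  v_1 = u/||u|| ≈ (0.7071, -0.7071) (||v_1|| = 1).

λ_1 = 5,  λ_2 = 1;  v_1 ≈ (0.7071, -0.7071)


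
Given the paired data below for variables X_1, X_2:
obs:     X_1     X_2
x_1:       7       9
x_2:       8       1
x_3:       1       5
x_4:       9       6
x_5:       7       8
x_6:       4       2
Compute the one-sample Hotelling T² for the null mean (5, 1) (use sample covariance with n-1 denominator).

Step 1 — sample mean vector:
  mean(X_1) = (7 + 8 + 1 + 9 + 7 + 4) / 6 = 36/6 = 6
  mean(X_2) = (9 + 1 + 5 + 6 + 8 + 2) / 6 = 31/6 = 5.1667
  x̄ = (6, 5.1667),  deviation x̄ - mu_0 = (6, 5.1667) - (5, 1) = (1, 4.1667).

Step 2 — sample covariance matrix, S[i,j] = (1/(n-1)) · Σ_k (x_{k,i} - mean_i) · (x_{k,j} - mean_j), divisor n-1 = 5:
  S[X_1,X_1] = ((1)·(1) + (2)·(2) + (-5)·(-5) + (3)·(3) + (1)·(1) + (-2)·(-2)) / 5 = 44/5 = 8.8
  S[X_1,X_2] = ((1)·(3.8333) + (2)·(-4.1667) + (-5)·(-0.1667) + (3)·(0.8333) + (1)·(2.8333) + (-2)·(-3.1667)) / 5 = 8/5 = 1.6
  S[X_2,X_2] = ((3.8333)·(3.8333) + (-4.1667)·(-4.1667) + (-0.1667)·(-0.1667) + (0.8333)·(0.8333) + (2.8333)·(2.8333) + (-3.1667)·(-3.1667)) / 5 = 50.8333/5 = 10.1667
  S = [[8.8, 1.6],
 [1.6, 10.1667]].

Step 3 — invert S. det(S) = 8.8·10.1667 - (1.6)² = 86.9067.
  S^{-1} = (1/det) · [[d, -b], [-b, a]] = [[0.117, -0.0184],
 [-0.0184, 0.1013]].

Step 4 — quadratic form (x̄ - mu_0)^T · S^{-1} · (x̄ - mu_0):
  S^{-1} · (x̄ - mu_0) = (0.0403, 0.4035),
  (x̄ - mu_0)^T · [...] = (1)·(0.0403) + (4.1667)·(0.4035) = 1.7215.

Step 5 — scale by n: T² = 6 · 1.7215 = 10.3291.

T² ≈ 10.3291


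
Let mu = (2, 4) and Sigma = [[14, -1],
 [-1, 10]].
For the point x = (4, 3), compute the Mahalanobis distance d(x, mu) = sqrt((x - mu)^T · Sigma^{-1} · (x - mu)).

Step 1 — centre the observation: (x - mu) = (2, -1).

Step 2 — invert Sigma. det(Sigma) = 14·10 - (-1)² = 139.
  Sigma^{-1} = (1/det) · [[d, -b], [-b, a]] = [[0.0719, 0.0072],
 [0.0072, 0.1007]].

Step 3 — form the quadratic (x - mu)^T · Sigma^{-1} · (x - mu):
  Sigma^{-1} · (x - mu) = (0.1367, -0.0863).
  (x - mu)^T · [Sigma^{-1} · (x - mu)] = (2)·(0.1367) + (-1)·(-0.0863) = 0.3597.

Step 4 — take square root: d = √(0.3597) ≈ 0.5998.

d(x, mu) = √(0.3597) ≈ 0.5998


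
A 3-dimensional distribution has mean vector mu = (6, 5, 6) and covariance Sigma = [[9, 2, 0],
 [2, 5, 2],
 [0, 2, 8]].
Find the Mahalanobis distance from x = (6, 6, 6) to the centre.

Step 1 — centre the observation: (x - mu) = (0, 1, 0).

Step 2 — invert Sigma (cofactor / det for 3×3, or solve directly):
  Sigma^{-1} = [[0.1233, -0.0548, 0.0137],
 [-0.0548, 0.2466, -0.0616],
 [0.0137, -0.0616, 0.1404]].

Step 3 — form the quadratic (x - mu)^T · Sigma^{-1} · (x - mu):
  Sigma^{-1} · (x - mu) = (-0.0548, 0.2466, -0.0616).
  (x - mu)^T · [Sigma^{-1} · (x - mu)] = (0)·(-0.0548) + (1)·(0.2466) + (0)·(-0.0616) = 0.2466.

Step 4 — take square root: d = √(0.2466) ≈ 0.4966.

d(x, mu) = √(0.2466) ≈ 0.4966


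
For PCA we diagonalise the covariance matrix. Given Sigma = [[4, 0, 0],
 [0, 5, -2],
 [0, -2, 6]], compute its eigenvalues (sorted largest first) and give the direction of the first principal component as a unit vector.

Step 1 — characteristic polynomial p(λ) = det(λI - Sigma) = λ³ - tr·λ² + c_1·λ - det, where tr = trace, c_1 = sum of the principal 2×2 minors, det = det(Sigma):
  tr = 4 + 5 + 6 = 15,
  c_1 = (4·5 - (0)²) + (4·6 - (0)²) + (5·6 - (-2)²) = 20 + 24 + 26 = 70,
  det = 4·(5·6 - (-2)²) - (0)·((0)·6 - (-2)·(0)) + (0)·((0)·(-2) - 5·(0)) = 4·(26) - (0)·(0) + (0)·(0) = 104.
  So p(λ) = λ³ - 15λ² + 70λ - 104.
Step 2 — look for an integer root (rational root theorem: any rational root is an integer divisor of 104). Testing λ = 4:
  p(4) = 64 - 240 + 280 - 104 = 0  ✓
  Dividing out (λ - 4): p(λ) = (λ - 4)(λ² - 11λ + 26).
Step 3 — remaining eigenvalues from the quadratic λ² - 11λ + 26 = 0:
  Δ = 11² - 4·26 = 121 - 104 = 17,  λ = (11 ± √17)/2 = (11 ± 4.1231)/2 ≈ 7.5616 or 3.4384.
  Sorted: λ_1 = 7.5616,  λ_2 = 4,  λ_3 = 3.4384  (check: sum = 15 = tr ✓).

Step 4 — unit eigenvector for λ_1 ≈ 7.5616: v spans the null space of (Sigma - λ_1 I), whose rows are
  r_1 = (-3.5616, 0, 0),  r_2 = (0, -2.5616, -2),  r_3 = (0, -2, -1.5616).
  v is orthogonal to every row, so take v ∝ r_1 × r_2 = ((0)·(-2) - (0)·(-2.5616), (0)·(0) - (-3.5616)·(-2), (-3.5616)·(-2.5616) - (0)·(0)) ≈ (0, -7.1231, 9.1231).
  Rescale (multiply by -1 so the first nonzero entry is positive): u = (0, 7.1231, -9.1231).
  ||u|| = √((0)² + (7.1231)² + (-9.1231)²) = √(133.9697) ≈ 11.5745,  v_1 = u/||u|| ≈ (0, 0.6154, -0.7882) (||v_1|| = 1).

λ_1 = 7.5616,  λ_2 = 4,  λ_3 = 3.4384;  v_1 ≈ (0, 0.6154, -0.7882)


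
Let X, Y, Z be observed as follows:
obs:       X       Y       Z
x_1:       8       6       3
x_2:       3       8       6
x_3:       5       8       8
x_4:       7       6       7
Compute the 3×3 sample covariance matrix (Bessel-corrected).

Step 1 — column means:
  mean(X) = (8 + 3 + 5 + 7) / 4 = 23/4 = 5.75
  mean(Y) = (6 + 8 + 8 + 6) / 4 = 28/4 = 7
  mean(Z) = (3 + 6 + 8 + 7) / 4 = 24/4 = 6

Step 2 — sample covariance S[i,j] = (1/(n-1)) · Σ_k (x_{k,i} - mean_i) · (x_{k,j} - mean_j), with n-1 = 3.
  S[X,X] = ((2.25)·(2.25) + (-2.75)·(-2.75) + (-0.75)·(-0.75) + (1.25)·(1.25)) / 3 = 14.75/3 = 4.9167
  S[X,Y] = ((2.25)·(-1) + (-2.75)·(1) + (-0.75)·(1) + (1.25)·(-1)) / 3 = -7/3 = -2.3333
  S[X,Z] = ((2.25)·(-3) + (-2.75)·(0) + (-0.75)·(2) + (1.25)·(1)) / 3 = -7/3 = -2.3333
  S[Y,Y] = ((-1)·(-1) + (1)·(1) + (1)·(1) + (-1)·(-1)) / 3 = 4/3 = 1.3333
  S[Y,Z] = ((-1)·(-3) + (1)·(0) + (1)·(2) + (-1)·(1)) / 3 = 4/3 = 1.3333
  S[Z,Z] = ((-3)·(-3) + (0)·(0) + (2)·(2) + (1)·(1)) / 3 = 14/3 = 4.6667

S is symmetric (S[j,i] = S[i,j]). Assembling:

S = [[4.9167, -2.3333, -2.3333],
 [-2.3333, 1.3333, 1.3333],
 [-2.3333, 1.3333, 4.6667]]


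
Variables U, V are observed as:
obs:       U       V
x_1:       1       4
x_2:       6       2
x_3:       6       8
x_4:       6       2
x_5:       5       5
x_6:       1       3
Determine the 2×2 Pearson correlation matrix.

Step 1 — column means:
  mean(U) = (1 + 6 + 6 + 6 + 5 + 1) / 6 = 25/6 = 4.1667
  mean(V) = (4 + 2 + 8 + 2 + 5 + 3) / 6 = 24/6 = 4

Step 2 — sample variances and covariances s[i,j] = (1/(n-1)) · Σ_k (x_{k,i} - mean_i) · (x_{k,j} - mean_j), with n-1 = 5:
  s[U,U] = ((-3.1667)·(-3.1667) + (1.8333)·(1.8333) + (1.8333)·(1.8333) + (1.8333)·(1.8333) + (0.8333)·(0.8333) + (-3.1667)·(-3.1667)) / 5 = 30.8333/5 = 6.1667
  s[U,V] = ((-3.1667)·(0) + (1.8333)·(-2) + (1.8333)·(4) + (1.8333)·(-2) + (0.8333)·(1) + (-3.1667)·(-1)) / 5 = 4/5 = 0.8
  s[V,V] = ((0)·(0) + (-2)·(-2) + (4)·(4) + (-2)·(-2) + (1)·(1) + (-1)·(-1)) / 5 = 26/5 = 5.2
  Sample standard deviations s_i = √(s[i,i]):
  s(U) = √(6.1667) = 2.4833
  s(V) = √(5.2) = 2.2804

Step 3 — r_{ij} = s_{ij} / (s_i · s_j):
  r[U,U] = 1 (diagonal).
  r[U,V] = 0.8 / (2.4833 · 2.2804) = 0.8 / 5.6627 = 0.1413
  r[V,V] = 1 (diagonal).

R is symmetric with unit diagonal. Assembling:

R = [[1, 0.1413],
 [0.1413, 1]]


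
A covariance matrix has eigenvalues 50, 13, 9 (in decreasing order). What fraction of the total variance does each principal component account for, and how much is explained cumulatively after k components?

Step 1 — total variance = trace(Sigma) = Σ λ_i = 50 + 13 + 9 = 72.

Step 2 — fraction explained by component i = λ_i / Σ λ:
  PC1: 50/72 = 0.6944
  PC2: 13/72 = 0.1806
  PC3: 9/72 = 0.125

Step 3 — cumulative fraction after k components = (λ_1 + ... + λ_k) / Σ λ:
  k = 1: 50/72 = 0.6944
  k = 2: (50 + 13)/72 = 63/72 = 0.875
  k = 3: (50 + 13 + 9)/72 = 72/72 = 1

Summary (fraction, with percent):

explained: PC1 0.6944 (69.44%), PC2 0.1806 (18.06%), PC3 0.125 (12.5%);  cumulative: 0.6944, 0.875, 1


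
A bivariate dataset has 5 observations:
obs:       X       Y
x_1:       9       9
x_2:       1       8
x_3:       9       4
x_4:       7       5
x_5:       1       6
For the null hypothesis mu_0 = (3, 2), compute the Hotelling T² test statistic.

Step 1 — sample mean vector:
  mean(X) = (9 + 1 + 9 + 7 + 1) / 5 = 27/5 = 5.4
  mean(Y) = (9 + 8 + 4 + 5 + 6) / 5 = 32/5 = 6.4
  x̄ = (5.4, 6.4),  deviation x̄ - mu_0 = (5.4, 6.4) - (3, 2) = (2.4, 4.4).

Step 2 — sample covariance matrix, S[i,j] = (1/(n-1)) · Σ_k (x_{k,i} - mean_i) · (x_{k,j} - mean_j), divisor n-1 = 4:
  S[X,X] = ((3.6)·(3.6) + (-4.4)·(-4.4) + (3.6)·(3.6) + (1.6)·(1.6) + (-4.4)·(-4.4)) / 4 = 67.2/4 = 16.8
  S[X,Y] = ((3.6)·(2.6) + (-4.4)·(1.6) + (3.6)·(-2.4) + (1.6)·(-1.4) + (-4.4)·(-0.4)) / 4 = -6.8/4 = -1.7
  S[Y,Y] = ((2.6)·(2.6) + (1.6)·(1.6) + (-2.4)·(-2.4) + (-1.4)·(-1.4) + (-0.4)·(-0.4)) / 4 = 17.2/4 = 4.3
  S = [[16.8, -1.7],
 [-1.7, 4.3]].

Step 3 — invert S. det(S) = 16.8·4.3 - (-1.7)² = 69.35.
  S^{-1} = (1/det) · [[d, -b], [-b, a]] = [[0.062, 0.0245],
 [0.0245, 0.2422]].

Step 4 — quadratic form (x̄ - mu_0)^T · S^{-1} · (x̄ - mu_0):
  S^{-1} · (x̄ - mu_0) = (0.2567, 1.1247),
  (x̄ - mu_0)^T · [...] = (2.4)·(0.2567) + (4.4)·(1.1247) = 5.5648.

Step 5 — scale by n: T² = 5 · 5.5648 = 27.8241.

T² ≈ 27.8241


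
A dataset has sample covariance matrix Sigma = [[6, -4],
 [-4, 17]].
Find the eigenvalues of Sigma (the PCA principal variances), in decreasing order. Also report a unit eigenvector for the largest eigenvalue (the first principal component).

Step 1 — characteristic polynomial of 2×2 Sigma:
  det(Sigma - λI) = λ² - trace · λ + det = 0.
  trace = 6 + 17 = 23, det = 6·17 - (-4)² = 86.
Step 2 — discriminant:
  Δ = trace² - 4·det = 529 - 344 = 185.
Step 3 — eigenvalues:
  λ = (trace ± √Δ)/2 = (23 ± 13.6015)/2,
  λ_1 = 18.3007,  λ_2 = 4.6993.

Step 4 — unit eigenvector for λ_1: solve (Sigma - λ_1 I)v = 0. First row:
  (6 - 18.3007)·v_x + (-4)·v_y = 0, i.e. (-12.3007)·v_x + (-4)·v_y = 0,
  so v ∝ (b, λ_1 - a) = (-4, 12.3007); multiply by -1 so the first entry is positive: u = (4, -12.3007).
  ||u|| = √((4)² + (-12.3007)²) = √(167.3081) ≈ 12.9348,
  v_1 = u/||u|| ≈ (0.3092, -0.951) (||v_1|| = 1).

λ_1 = 18.3007,  λ_2 = 4.6993;  v_1 ≈ (0.3092, -0.951)


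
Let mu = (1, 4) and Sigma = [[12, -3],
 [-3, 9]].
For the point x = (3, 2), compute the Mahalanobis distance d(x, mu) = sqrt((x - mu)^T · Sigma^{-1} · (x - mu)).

Step 1 — centre the observation: (x - mu) = (2, -2).

Step 2 — invert Sigma. det(Sigma) = 12·9 - (-3)² = 99.
  Sigma^{-1} = (1/det) · [[d, -b], [-b, a]] = [[0.0909, 0.0303],
 [0.0303, 0.1212]].

Step 3 — form the quadratic (x - mu)^T · Sigma^{-1} · (x - mu):
  Sigma^{-1} · (x - mu) = (0.1212, -0.1818).
  (x - mu)^T · [Sigma^{-1} · (x - mu)] = (2)·(0.1212) + (-2)·(-0.1818) = 0.6061.

Step 4 — take square root: d = √(0.6061) ≈ 0.7785.

d(x, mu) = √(0.6061) ≈ 0.7785


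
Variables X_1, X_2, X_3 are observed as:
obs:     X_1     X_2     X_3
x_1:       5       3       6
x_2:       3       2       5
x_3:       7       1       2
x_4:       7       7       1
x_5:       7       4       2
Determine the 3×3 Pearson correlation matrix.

Step 1 — column means:
  mean(X_1) = (5 + 3 + 7 + 7 + 7) / 5 = 29/5 = 5.8
  mean(X_2) = (3 + 2 + 1 + 7 + 4) / 5 = 17/5 = 3.4
  mean(X_3) = (6 + 5 + 2 + 1 + 2) / 5 = 16/5 = 3.2

Step 2 — sample variances and covariances s[i,j] = (1/(n-1)) · Σ_k (x_{k,i} - mean_i) · (x_{k,j} - mean_j), with n-1 = 4:
  s[X_1,X_1] = ((-0.8)·(-0.8) + (-2.8)·(-2.8) + (1.2)·(1.2) + (1.2)·(1.2) + (1.2)·(1.2)) / 4 = 12.8/4 = 3.2
  s[X_1,X_2] = ((-0.8)·(-0.4) + (-2.8)·(-1.4) + (1.2)·(-2.4) + (1.2)·(3.6) + (1.2)·(0.6)) / 4 = 6.4/4 = 1.6
  s[X_1,X_3] = ((-0.8)·(2.8) + (-2.8)·(1.8) + (1.2)·(-1.2) + (1.2)·(-2.2) + (1.2)·(-1.2)) / 4 = -12.8/4 = -3.2
  s[X_2,X_2] = ((-0.4)·(-0.4) + (-1.4)·(-1.4) + (-2.4)·(-2.4) + (3.6)·(3.6) + (0.6)·(0.6)) / 4 = 21.2/4 = 5.3
  s[X_2,X_3] = ((-0.4)·(2.8) + (-1.4)·(1.8) + (-2.4)·(-1.2) + (3.6)·(-2.2) + (0.6)·(-1.2)) / 4 = -9.4/4 = -2.35
  s[X_3,X_3] = ((2.8)·(2.8) + (1.8)·(1.8) + (-1.2)·(-1.2) + (-2.2)·(-2.2) + (-1.2)·(-1.2)) / 4 = 18.8/4 = 4.7
  Sample standard deviations s_i = √(s[i,i]):
  s(X_1) = √(3.2) = 1.7889
  s(X_2) = √(5.3) = 2.3022
  s(X_3) = √(4.7) = 2.1679

Step 3 — r_{ij} = s_{ij} / (s_i · s_j):
  r[X_1,X_1] = 1 (diagonal).
  r[X_1,X_2] = 1.6 / (1.7889 · 2.3022) = 1.6 / 4.1183 = 0.3885
  r[X_1,X_3] = -3.2 / (1.7889 · 2.1679) = -3.2 / 3.8781 = -0.8251
  r[X_2,X_2] = 1 (diagonal).
  r[X_2,X_3] = -2.35 / (2.3022 · 2.1679) = -2.35 / 4.991 = -0.4708
  r[X_3,X_3] = 1 (diagonal).

R is symmetric with unit diagonal. Assembling:

R = [[1, 0.3885, -0.8251],
 [0.3885, 1, -0.4708],
 [-0.8251, -0.4708, 1]]


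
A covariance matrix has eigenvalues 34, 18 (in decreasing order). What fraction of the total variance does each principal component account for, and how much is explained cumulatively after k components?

Step 1 — total variance = trace(Sigma) = Σ λ_i = 34 + 18 = 52.

Step 2 — fraction explained by component i = λ_i / Σ λ:
  PC1: 34/52 = 0.6538
  PC2: 18/52 = 0.3462

Step 3 — cumulative fraction after k components = (λ_1 + ... + λ_k) / Σ λ:
  k = 1: 34/52 = 0.6538
  k = 2: (34 + 18)/52 = 52/52 = 1

Summary (fraction, with percent):

explained: PC1 0.6538 (65.38%), PC2 0.3462 (34.62%);  cumulative: 0.6538, 1


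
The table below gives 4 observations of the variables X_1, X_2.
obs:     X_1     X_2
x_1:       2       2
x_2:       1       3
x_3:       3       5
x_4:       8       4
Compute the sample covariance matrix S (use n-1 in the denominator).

Step 1 — column means:
  mean(X_1) = (2 + 1 + 3 + 8) / 4 = 14/4 = 3.5
  mean(X_2) = (2 + 3 + 5 + 4) / 4 = 14/4 = 3.5

Step 2 — sample covariance S[i,j] = (1/(n-1)) · Σ_k (x_{k,i} - mean_i) · (x_{k,j} - mean_j), with n-1 = 3.
  S[X_1,X_1] = ((-1.5)·(-1.5) + (-2.5)·(-2.5) + (-0.5)·(-0.5) + (4.5)·(4.5)) / 3 = 29/3 = 9.6667
  S[X_1,X_2] = ((-1.5)·(-1.5) + (-2.5)·(-0.5) + (-0.5)·(1.5) + (4.5)·(0.5)) / 3 = 5/3 = 1.6667
  S[X_2,X_2] = ((-1.5)·(-1.5) + (-0.5)·(-0.5) + (1.5)·(1.5) + (0.5)·(0.5)) / 3 = 5/3 = 1.6667

S is symmetric (S[j,i] = S[i,j]). Assembling:

S = [[9.6667, 1.6667],
 [1.6667, 1.6667]]


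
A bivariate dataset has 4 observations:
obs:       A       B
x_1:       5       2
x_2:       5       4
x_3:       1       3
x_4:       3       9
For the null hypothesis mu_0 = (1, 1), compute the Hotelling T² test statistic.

Step 1 — sample mean vector:
  mean(A) = (5 + 5 + 1 + 3) / 4 = 14/4 = 3.5
  mean(B) = (2 + 4 + 3 + 9) / 4 = 18/4 = 4.5
  x̄ = (3.5, 4.5),  deviation x̄ - mu_0 = (3.5, 4.5) - (1, 1) = (2.5, 3.5).

Step 2 — sample covariance matrix, S[i,j] = (1/(n-1)) · Σ_k (x_{k,i} - mean_i) · (x_{k,j} - mean_j), divisor n-1 = 3:
  S[A,A] = ((1.5)·(1.5) + (1.5)·(1.5) + (-2.5)·(-2.5) + (-0.5)·(-0.5)) / 3 = 11/3 = 3.6667
  S[A,B] = ((1.5)·(-2.5) + (1.5)·(-0.5) + (-2.5)·(-1.5) + (-0.5)·(4.5)) / 3 = -3/3 = -1
  S[B,B] = ((-2.5)·(-2.5) + (-0.5)·(-0.5) + (-1.5)·(-1.5) + (4.5)·(4.5)) / 3 = 29/3 = 9.6667
  S = [[3.6667, -1],
 [-1, 9.6667]].

Step 3 — invert S. det(S) = 3.6667·9.6667 - (-1)² = 34.4444.
  S^{-1} = (1/det) · [[d, -b], [-b, a]] = [[0.2806, 0.029],
 [0.029, 0.1065]].

Step 4 — quadratic form (x̄ - mu_0)^T · S^{-1} · (x̄ - mu_0):
  S^{-1} · (x̄ - mu_0) = (0.8032, 0.4452),
  (x̄ - mu_0)^T · [...] = (2.5)·(0.8032) + (3.5)·(0.4452) = 3.5661.

Step 5 — scale by n: T² = 4 · 3.5661 = 14.2645.

T² ≈ 14.2645
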